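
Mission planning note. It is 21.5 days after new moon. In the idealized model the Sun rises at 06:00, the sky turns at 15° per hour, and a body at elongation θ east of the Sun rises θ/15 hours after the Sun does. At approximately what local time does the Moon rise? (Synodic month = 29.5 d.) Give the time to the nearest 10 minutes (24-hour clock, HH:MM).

Phase angle: θ = 360°·(21.5 d)/(29.5 d) = 262.4°.
At 15° of sky rotation per hour, 262.4° corresponds to a 17.49 h lag.
06:00 + 17.492 h ≈ 23:29 → 23:30 to the nearest ten minutes.

23:30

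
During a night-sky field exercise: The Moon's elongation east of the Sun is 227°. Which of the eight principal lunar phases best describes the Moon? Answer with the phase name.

227° lies in the waning gibbous sector of the 8-phase cycle.

waning gibbous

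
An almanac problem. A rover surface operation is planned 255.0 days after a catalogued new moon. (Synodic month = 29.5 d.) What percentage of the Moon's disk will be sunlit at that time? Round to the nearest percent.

255.0/29.5 = 8.644 lunations, so 8 complete cycles and 19.00 d into the next.
Phase angle: θ = 360°·(19.00 d)/(29.5 d) = 231.9°.
With cos θ = (-0.618), the lit fraction is (1 − (-0.618))/2 ≈ 0.809, so 81%.

81%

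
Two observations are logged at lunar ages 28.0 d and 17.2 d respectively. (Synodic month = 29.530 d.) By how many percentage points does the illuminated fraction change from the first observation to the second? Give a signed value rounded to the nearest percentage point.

+91 percentage points

θ₁ = 360° × 28.0/29.530 = 341.3°, f₁ = (1 − cos θ₁)/2 = 0.026.
θ₂ = 360° × 17.2/29.530 = 209.7°, f₂ = (1 − cos θ₂)/2 = 0.934.
Change = f₂ − f₁ = +0.908 → +91 percentage points.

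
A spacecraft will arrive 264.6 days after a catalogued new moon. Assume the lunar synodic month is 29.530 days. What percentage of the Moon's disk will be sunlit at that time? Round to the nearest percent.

264.6 d spans 8 complete synodic months (8 × 29.530 = 236.24 d) plus 28.36 d.
Phase angle: θ = 360°·(28.36 d)/(29.530 d) = 345.7°.
Illuminated fraction = (1 − cos 345.7°)/2 = (1 − 0.969)/2 ≈ 0.015, so 2%.

2%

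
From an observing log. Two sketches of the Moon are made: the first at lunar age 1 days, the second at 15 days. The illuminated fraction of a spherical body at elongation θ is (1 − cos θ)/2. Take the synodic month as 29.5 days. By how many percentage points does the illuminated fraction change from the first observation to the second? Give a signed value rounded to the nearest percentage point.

+99 pp

First observation: θ = 360°·1/29.5 = 12.2°, so f = 0.011.
Second observation: θ = 183.1°, f = 0.999.
Δf = 0.999 − 0.011 = +0.988, i.e. +99 pp.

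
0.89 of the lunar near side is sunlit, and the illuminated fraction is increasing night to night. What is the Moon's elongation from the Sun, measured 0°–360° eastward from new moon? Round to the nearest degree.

141°

Invert f = (1 − cos θ)/2 to get cos θ = 1 − 2(0.89) = -0.780, hence θ₀ = arccos -0.780 = 141.3°.
Before full moon the principal value applies: θ = 141.3°.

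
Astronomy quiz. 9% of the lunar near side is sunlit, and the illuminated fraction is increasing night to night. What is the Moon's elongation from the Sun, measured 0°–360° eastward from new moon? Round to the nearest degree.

35°

Invert f = (1 − cos θ)/2 to get cos θ = 1 − 2(0.09) = 0.820, hence θ₀ = arccos 0.820 = 34.9°.
Waxing ⇒ before full, so θ = 34.9°.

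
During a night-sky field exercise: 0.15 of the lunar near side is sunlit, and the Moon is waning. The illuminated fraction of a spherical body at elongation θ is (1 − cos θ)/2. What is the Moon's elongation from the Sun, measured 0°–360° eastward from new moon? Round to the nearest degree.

cos θ = 1 − 2f = 0.700, giving a principal value of 45.6°.
Waning ⇒ past full, so θ = 360° − 45.6° = 314.4°.

314°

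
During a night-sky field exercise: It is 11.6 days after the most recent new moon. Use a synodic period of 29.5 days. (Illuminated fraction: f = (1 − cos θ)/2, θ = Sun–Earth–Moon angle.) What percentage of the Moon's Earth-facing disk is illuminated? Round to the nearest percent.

The Moon has covered 11.6/29.5 of its cycle, so θ ≈ 360° × 11.6/29.5 = 141.6°.
With cos θ = (-0.783), the lit fraction is (1 − (-0.783))/2 ≈ 0.892, so 89%.

89%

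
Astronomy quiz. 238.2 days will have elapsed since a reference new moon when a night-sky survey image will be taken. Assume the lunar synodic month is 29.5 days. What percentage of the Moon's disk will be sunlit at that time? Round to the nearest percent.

5%

238.2 d spans 8 complete synodic months (8 × 29.5 = 236.00 d) plus 2.20 d.
The Moon has covered 2.20/29.5 of its cycle, so θ ≈ 360° × 2.20/29.5 = 26.8°.
Illuminated fraction = (1 − cos 26.8°)/2 = (1 − 0.892)/2 ≈ 0.054, so 5%.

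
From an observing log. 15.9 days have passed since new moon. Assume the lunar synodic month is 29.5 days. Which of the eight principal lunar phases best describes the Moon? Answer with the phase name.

full moon

At 15.9/29.5 of the cycle, θ ≈ 194° — the full moon range.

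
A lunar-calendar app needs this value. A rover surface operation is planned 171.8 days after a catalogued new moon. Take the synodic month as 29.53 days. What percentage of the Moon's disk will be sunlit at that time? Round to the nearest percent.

171.8 d spans 5 complete synodic months (5 × 29.53 = 147.65 d) plus 24.15 d.
The Moon has covered 24.15/29.53 of its cycle, so θ ≈ 360° × 24.15/29.53 = 294.4°.
Illuminated fraction = (1 − cos 294.4°)/2 = (1 − 0.413)/2 ≈ 0.293, so 29%.

29%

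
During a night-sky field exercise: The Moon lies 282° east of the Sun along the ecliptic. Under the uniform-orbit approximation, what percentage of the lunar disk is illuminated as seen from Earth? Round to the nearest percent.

Half-versine of 282°: (1 − 0.208)/2 = 0.396, i.e. 40%.

40%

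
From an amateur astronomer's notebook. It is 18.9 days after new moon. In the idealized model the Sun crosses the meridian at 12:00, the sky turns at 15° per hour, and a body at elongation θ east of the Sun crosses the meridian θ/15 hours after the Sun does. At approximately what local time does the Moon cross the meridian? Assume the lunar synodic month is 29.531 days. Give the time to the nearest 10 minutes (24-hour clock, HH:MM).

Phase angle: θ = 360°·(18.9 d)/(29.531 d) = 230.4°.
At 15° of sky rotation per hour, 230.4° corresponds to a 15.36 h lag.
12:00 + 15.360 h ≈ 03:22 → 03:20 to the nearest ten minutes.

03:20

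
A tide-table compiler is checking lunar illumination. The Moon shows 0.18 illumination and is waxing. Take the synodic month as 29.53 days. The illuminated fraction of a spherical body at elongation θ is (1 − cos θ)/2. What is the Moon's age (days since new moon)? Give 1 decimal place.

Invert f = (1 − cos θ)/2 to get cos θ = 1 − 2(0.18) = 0.640, hence θ₀ = arccos 0.640 = 50.2°.
Waxing ⇒ before full, so θ = 50.2°.
At 360°/29.53 d per day, 50.2° corresponds to 4.12 days.

4.1 days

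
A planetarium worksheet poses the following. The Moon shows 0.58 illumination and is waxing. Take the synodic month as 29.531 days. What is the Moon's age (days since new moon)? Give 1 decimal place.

8.1 days

cos θ = 1 − 2f = -0.160, giving a principal value of 99.2°.
The Moon is waxing (0°–180°), so θ = 99.2° directly.
Age = 29.531 × 99.2°/360° ≈ 8.14 days.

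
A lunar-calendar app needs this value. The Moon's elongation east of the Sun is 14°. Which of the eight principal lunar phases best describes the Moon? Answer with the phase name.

new moon

14° lies in the new moon sector of the 8-phase cycle.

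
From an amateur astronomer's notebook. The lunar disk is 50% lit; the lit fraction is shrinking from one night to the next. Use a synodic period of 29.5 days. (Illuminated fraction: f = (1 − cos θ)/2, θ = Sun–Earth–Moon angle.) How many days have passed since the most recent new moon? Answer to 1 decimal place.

22.1 days

cos θ = 1 − 2f = 0.000, giving a principal value of 90.0°.
A waning Moon lies in 180°–360°, so θ = 360° − 90.0° = 270.0°.
Age = 29.5 × 270.0°/360° ≈ 22.12 days.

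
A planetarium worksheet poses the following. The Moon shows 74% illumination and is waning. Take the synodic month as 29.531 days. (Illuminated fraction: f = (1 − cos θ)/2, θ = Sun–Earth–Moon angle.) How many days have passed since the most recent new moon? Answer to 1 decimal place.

Invert f = (1 − cos θ)/2 to get cos θ = 1 − 2(0.74) = -0.480, hence θ₀ = arccos -0.480 = 118.7°.
A waning Moon lies in 180°–360°, so θ = 360° − 118.7° = 241.3°.
That fraction of the synodic month is 241.3/360 × 29.531 d ≈ 19.80 d.

19.8 days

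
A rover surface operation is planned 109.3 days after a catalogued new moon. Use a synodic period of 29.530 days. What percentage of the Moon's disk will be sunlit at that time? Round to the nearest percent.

Reduce mod P: 109.3 − 3×29.530 = 20.71 d into the current lunation.
Phase angle: θ = 360°·(20.71 d)/(29.530 d) = 252.5°.
With cos θ = (-0.301), the lit fraction is (1 − (-0.301))/2 ≈ 0.651, so 65%.

65%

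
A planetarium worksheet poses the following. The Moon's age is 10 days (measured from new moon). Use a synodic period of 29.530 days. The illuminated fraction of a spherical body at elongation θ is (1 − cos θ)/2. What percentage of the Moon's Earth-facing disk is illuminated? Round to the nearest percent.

76%

The Moon has covered 10/29.530 of its cycle, so θ ≈ 360° × 10/29.530 = 121.9°.
cos 121.9° = (-0.529), so f = (1 − (-0.529))/2 = 0.764, so 76%.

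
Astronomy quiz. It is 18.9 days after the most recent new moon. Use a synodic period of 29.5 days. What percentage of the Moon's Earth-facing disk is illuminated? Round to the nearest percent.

The Moon has covered 18.9/29.5 of its cycle, so θ ≈ 360° × 18.9/29.5 = 230.6°.
cos 230.6° = (-0.634), so f = (1 − (-0.634))/2 = 0.817, so 82%.

82%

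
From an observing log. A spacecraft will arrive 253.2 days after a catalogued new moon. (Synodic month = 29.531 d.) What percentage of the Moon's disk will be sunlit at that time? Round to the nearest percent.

95%

253.2 d spans 8 complete synodic months (8 × 29.531 = 236.25 d) plus 16.95 d.
Phase angle: θ = 360°·(16.95 d)/(29.531 d) = 206.7°.
With cos θ = (-0.894), the lit fraction is (1 − (-0.894))/2 ≈ 0.947, so 95%.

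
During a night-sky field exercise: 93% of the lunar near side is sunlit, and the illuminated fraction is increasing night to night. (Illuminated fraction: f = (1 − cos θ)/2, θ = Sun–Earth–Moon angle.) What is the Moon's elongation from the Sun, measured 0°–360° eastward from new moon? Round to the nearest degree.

149°

cos θ = 1 − 2f = -0.860, giving a principal value of 149.3°.
Before full moon the principal value applies: θ = 149.3°.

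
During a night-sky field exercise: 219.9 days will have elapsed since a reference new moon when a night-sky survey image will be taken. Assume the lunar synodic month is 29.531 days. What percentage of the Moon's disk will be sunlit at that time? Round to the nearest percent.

219.9 d spans 7 complete synodic months (7 × 29.531 = 206.72 d) plus 13.18 d.
The Moon has covered 13.18/29.531 of its cycle, so θ ≈ 360° × 13.18/29.531 = 160.7°.
With cos θ = (-0.944), the lit fraction is (1 − (-0.944))/2 ≈ 0.972, so 97%.

97%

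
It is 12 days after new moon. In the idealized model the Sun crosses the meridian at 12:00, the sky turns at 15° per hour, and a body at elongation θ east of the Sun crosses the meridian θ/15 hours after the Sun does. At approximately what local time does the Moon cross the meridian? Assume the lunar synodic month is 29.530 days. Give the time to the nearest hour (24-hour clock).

Elongation θ = 360° × 12/29.530 ≈ 146.3°.
Delay after the Sun = 146.3° / (15°/h) ≈ 9.75 h.
12:00 + 9.75 h ≈ 21:45 → 22:00 to the nearest hour.

22:00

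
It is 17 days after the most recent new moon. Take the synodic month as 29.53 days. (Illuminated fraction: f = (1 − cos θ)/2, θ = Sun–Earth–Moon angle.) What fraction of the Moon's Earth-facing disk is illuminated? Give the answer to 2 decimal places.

The Moon has covered 17/29.53 of its cycle, so θ ≈ 360° × 17/29.53 = 207.2°.
cos 207.2° = (-0.889), so f = (1 − (-0.889))/2 = 0.945.

0.94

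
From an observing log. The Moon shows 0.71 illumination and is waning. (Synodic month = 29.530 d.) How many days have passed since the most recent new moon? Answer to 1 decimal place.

20.1 days

Invert f = (1 − cos θ)/2 to get cos θ = 1 − 2(0.71) = -0.420, hence θ₀ = arccos -0.420 = 114.8°.
Since the Moon is past full (waning), take the reflex angle: θ = 360° − 114.8° = 245.2°.
Age = 29.530 × 245.2°/360° ≈ 20.11 days.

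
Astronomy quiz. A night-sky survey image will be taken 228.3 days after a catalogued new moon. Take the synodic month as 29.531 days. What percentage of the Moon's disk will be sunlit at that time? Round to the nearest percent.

228.3/29.531 = 7.731 lunations, so 7 complete cycles and 21.58 d into the next.
The Moon has covered 21.58/29.531 of its cycle, so θ ≈ 360° × 21.58/29.531 = 263.1°.
With cos θ = (-0.120), the lit fraction is (1 − (-0.120))/2 ≈ 0.560, so 56%.

56%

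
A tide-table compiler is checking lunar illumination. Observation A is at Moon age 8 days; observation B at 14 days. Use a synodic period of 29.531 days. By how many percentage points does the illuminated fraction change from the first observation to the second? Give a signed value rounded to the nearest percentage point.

+43 pp

First observation: θ = 360°·8/29.531 = 97.5°, so f = 0.565.
Second observation: θ = 170.7°, f = 0.993.
Δf = 0.993 − 0.565 = +0.428, i.e. +43 pp.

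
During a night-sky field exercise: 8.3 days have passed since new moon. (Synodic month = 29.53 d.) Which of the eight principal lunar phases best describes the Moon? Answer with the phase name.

first quarter

At 8.3/29.53 of the cycle, θ ≈ 101° — the first quarter range.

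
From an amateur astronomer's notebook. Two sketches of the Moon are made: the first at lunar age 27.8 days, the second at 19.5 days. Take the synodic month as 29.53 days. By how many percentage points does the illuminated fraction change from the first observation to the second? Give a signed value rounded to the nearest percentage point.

θ₁ = 360° × 27.8/29.53 = 338.9°, f₁ = (1 − cos θ₁)/2 = 0.033.
θ₂ = 360° × 19.5/29.53 = 237.7°, f₂ = (1 − cos θ₂)/2 = 0.767.
Change = f₂ − f₁ = +0.734 → +73 percentage points.

+73 percentage points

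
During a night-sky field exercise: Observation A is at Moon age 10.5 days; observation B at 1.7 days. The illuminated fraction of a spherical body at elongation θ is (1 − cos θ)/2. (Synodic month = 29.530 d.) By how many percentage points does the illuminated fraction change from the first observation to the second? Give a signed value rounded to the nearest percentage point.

-78 percentage points

θ₁ = 360° × 10.5/29.530 = 128.0°, f₁ = (1 − cos θ₁)/2 = 0.808.
θ₂ = 360° × 1.7/29.530 = 20.7°, f₂ = (1 − cos θ₂)/2 = 0.032.
Change = f₂ − f₁ = -0.776 → -78 percentage points.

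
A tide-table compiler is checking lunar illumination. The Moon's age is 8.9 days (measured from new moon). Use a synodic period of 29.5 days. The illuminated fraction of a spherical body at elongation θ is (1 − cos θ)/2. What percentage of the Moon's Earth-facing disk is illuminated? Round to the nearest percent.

66%

The Moon has covered 8.9/29.5 of its cycle, so θ ≈ 360° × 8.9/29.5 = 108.6°.
Illuminated fraction = (1 − cos 108.6°)/2 = (1 − (-0.319))/2 ≈ 0.660, so 66%.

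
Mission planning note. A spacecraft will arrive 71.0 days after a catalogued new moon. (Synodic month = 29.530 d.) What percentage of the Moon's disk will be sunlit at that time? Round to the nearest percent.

91%

Reduce mod P: 71.0 − 2×29.530 = 11.94 d into the current lunation.
Elongation θ = 360° × 11.94/29.530 ≈ 145.6°.
With cos θ = (-0.825), the lit fraction is (1 − (-0.825))/2 ≈ 0.912, so 91%.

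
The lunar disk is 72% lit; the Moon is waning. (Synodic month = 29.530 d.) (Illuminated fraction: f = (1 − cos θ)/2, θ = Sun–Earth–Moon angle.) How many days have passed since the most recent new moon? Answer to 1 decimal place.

20.0 days

From f = (1 − cos θ)/2: cos θ = 1 − 2×0.72 = -0.440; arccos → 116.1°.
A waning Moon lies in 180°–360°, so θ = 360° − 116.1° = 243.9°.
That fraction of the synodic month is 243.9/360 × 29.530 d ≈ 20.01 d.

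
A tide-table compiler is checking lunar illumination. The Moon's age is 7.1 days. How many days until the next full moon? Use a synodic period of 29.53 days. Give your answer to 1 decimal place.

Full moon is 0.5 of the way through the cycle: age 0.5 × 29.53 = 14.765 d.
That is 14.765 − 7.1 = 7.665 days ahead.

7.7 days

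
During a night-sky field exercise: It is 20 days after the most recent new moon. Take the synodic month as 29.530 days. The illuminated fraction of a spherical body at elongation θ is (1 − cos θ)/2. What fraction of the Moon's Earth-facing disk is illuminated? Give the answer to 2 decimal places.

0.72

Phase angle: θ = 360°·(20 d)/(29.530 d) = 243.8°.
With cos θ = (-0.441), the lit fraction is (1 − (-0.441))/2 ≈ 0.721.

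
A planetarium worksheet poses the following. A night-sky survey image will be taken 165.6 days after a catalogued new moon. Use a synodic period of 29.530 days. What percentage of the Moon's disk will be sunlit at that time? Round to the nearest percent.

89%

165.6 d spans 5 complete synodic months (5 × 29.530 = 147.65 d) plus 17.95 d.
Phase angle: θ = 360°·(17.95 d)/(29.530 d) = 218.8°.
With cos θ = (-0.779), the lit fraction is (1 − (-0.779))/2 ≈ 0.890, so 89%.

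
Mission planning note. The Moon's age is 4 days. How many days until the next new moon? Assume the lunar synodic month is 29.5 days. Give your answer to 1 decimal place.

25.5 days

The next new moon completes the synodic month: 29.5 − 4 = 25.500 days.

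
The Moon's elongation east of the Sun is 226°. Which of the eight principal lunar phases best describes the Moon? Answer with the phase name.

waning gibbous

226° lies in the waning gibbous sector of the 8-phase cycle.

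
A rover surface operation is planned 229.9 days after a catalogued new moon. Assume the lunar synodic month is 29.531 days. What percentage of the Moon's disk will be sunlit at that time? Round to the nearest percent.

39%

229.9/29.531 = 7.785 lunations, so 7 complete cycles and 23.18 d into the next.
Elongation θ = 360° × 23.18/29.531 ≈ 282.6°.
Illuminated fraction = (1 − cos 282.6°)/2 = (1 − 0.218)/2 ≈ 0.391, so 39%.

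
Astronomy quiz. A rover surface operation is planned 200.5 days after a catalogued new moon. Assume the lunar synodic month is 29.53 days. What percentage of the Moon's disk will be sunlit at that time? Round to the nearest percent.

Reduce mod P: 200.5 − 6×29.53 = 23.32 d into the current lunation.
Phase angle: θ = 360°·(23.32 d)/(29.53 d) = 284.3°.
With cos θ = 0.247, the lit fraction is (1 − 0.247)/2 ≈ 0.377, so 38%.

38%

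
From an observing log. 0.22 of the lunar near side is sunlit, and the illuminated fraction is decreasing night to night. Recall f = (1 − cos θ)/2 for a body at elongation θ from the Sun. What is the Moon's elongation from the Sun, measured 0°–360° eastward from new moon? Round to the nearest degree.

From f = (1 − cos θ)/2: cos θ = 1 − 2×0.22 = 0.560; arccos → 55.9°.
A waning Moon lies in 180°–360°, so θ = 360° − 55.9° = 304.1°.

304°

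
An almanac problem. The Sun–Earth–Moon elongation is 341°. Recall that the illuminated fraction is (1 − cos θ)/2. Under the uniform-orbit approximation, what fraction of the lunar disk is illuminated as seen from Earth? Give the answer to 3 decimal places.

Half-versine of 341°: (1 − 0.946)/2 = 0.027.

0.027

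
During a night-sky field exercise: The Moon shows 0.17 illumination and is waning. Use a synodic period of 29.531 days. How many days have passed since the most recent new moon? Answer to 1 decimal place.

25.5 days

From f = (1 − cos θ)/2: cos θ = 1 − 2×0.17 = 0.660; arccos → 48.7°.
Waning ⇒ past full, so θ = 360° − 48.7° = 311.3°.
Age = 29.531 × 311.3°/360° ≈ 25.54 days.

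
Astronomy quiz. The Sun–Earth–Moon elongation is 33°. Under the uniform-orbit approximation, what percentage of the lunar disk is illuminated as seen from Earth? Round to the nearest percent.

8%

Half-versine of 33°: (1 − 0.839)/2 = 0.081, i.e. 8%.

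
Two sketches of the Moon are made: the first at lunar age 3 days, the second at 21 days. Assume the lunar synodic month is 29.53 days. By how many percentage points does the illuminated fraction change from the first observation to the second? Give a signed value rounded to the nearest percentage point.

θ₁ = 360° × 3/29.53 = 36.6°, f₁ = (1 − cos θ₁)/2 = 0.098.
θ₂ = 360° × 21/29.53 = 256.0°, f₂ = (1 − cos θ₂)/2 = 0.621.
Change = f₂ − f₁ = +0.522 → +52 percentage points.

+52 pp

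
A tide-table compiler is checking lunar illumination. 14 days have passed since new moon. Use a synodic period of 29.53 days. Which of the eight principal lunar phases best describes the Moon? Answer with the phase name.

θ ≈ 360° × 14/29.53 = 171°, which falls in the full moon sector.

full moon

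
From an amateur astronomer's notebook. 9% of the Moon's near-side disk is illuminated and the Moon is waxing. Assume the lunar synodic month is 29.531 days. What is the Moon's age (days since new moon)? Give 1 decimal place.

2.9 days

From f = (1 − cos θ)/2: cos θ = 1 − 2×0.09 = 0.820; arccos → 34.9°.
Before full moon the principal value applies: θ = 34.9°.
At 360°/29.531 d per day, 34.9° corresponds to 2.86 days.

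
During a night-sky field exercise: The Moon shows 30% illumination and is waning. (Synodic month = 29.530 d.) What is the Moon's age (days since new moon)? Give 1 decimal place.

From f = (1 − cos θ)/2: cos θ = 1 − 2×0.30 = 0.400; arccos → 66.4°.
A waning Moon lies in 180°–360°, so θ = 360° − 66.4° = 293.6°.
Age = 29.530 × 293.6°/360° ≈ 24.08 days.

24.1 days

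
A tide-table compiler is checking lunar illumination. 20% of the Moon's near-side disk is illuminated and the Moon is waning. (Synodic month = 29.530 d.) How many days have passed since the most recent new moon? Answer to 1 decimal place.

From f = (1 − cos θ)/2: cos θ = 1 − 2×0.20 = 0.600; arccos → 53.1°.
Waning ⇒ past full, so θ = 360° − 53.1° = 306.9°.
Age = 29.530 × 306.9°/360° ≈ 25.17 days.

25.2 days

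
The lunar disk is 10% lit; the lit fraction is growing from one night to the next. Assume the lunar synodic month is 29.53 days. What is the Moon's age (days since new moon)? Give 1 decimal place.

Invert f = (1 − cos θ)/2 to get cos θ = 1 − 2(0.10) = 0.800, hence θ₀ = arccos 0.800 = 36.9°.
The Moon is waxing (0°–180°), so θ = 36.9° directly.
Age = 29.53 × 36.9°/360° ≈ 3.02 days.

3.0 days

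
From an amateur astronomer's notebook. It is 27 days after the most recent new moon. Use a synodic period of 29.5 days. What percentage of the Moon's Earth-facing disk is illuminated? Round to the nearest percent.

7%

Elongation θ = 360° × 27/29.5 ≈ 329.5°.
With cos θ = 0.862, the lit fraction is (1 − 0.862)/2 ≈ 0.069, so 7%.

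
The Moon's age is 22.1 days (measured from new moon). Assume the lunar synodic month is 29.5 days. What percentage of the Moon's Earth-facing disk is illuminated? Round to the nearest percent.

Phase angle: θ = 360°·(22.1 d)/(29.5 d) = 269.7°.
Illuminated fraction = (1 − cos 269.7°)/2 = (1 − (-0.005))/2 ≈ 0.503, so 50%.

50%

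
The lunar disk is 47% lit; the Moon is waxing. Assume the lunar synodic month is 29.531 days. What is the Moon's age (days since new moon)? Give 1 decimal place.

From f = (1 − cos θ)/2: cos θ = 1 − 2×0.47 = 0.060; arccos → 86.6°.
Before full moon the principal value applies: θ = 86.6°.
At 360°/29.531 d per day, 86.6° corresponds to 7.10 days.

7.1 days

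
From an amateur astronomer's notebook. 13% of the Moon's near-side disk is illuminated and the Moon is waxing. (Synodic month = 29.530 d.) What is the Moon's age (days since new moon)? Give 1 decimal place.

3.5 days

Invert f = (1 − cos θ)/2 to get cos θ = 1 − 2(0.13) = 0.740, hence θ₀ = arccos 0.740 = 42.3°.
The Moon is waxing (0°–180°), so θ = 42.3° directly.
Age = 29.530 × 42.3°/360° ≈ 3.47 days.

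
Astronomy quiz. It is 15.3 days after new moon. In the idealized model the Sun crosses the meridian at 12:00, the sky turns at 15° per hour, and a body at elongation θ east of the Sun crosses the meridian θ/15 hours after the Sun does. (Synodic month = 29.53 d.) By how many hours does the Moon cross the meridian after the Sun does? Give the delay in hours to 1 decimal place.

The Moon has covered 15.3/29.53 of its cycle, so θ ≈ 360° × 15.3/29.53 = 186.5°.
The Moon trails the Sun by θ/15 = 186.5/15 ≈ 12.43 hours.
So the Moon crosses the meridian 12.43 h after the Sun.

12.4 h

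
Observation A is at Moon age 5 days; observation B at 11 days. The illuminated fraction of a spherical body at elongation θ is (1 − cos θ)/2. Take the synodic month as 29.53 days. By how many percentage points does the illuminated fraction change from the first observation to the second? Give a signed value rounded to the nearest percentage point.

First observation: θ = 360°·5/29.53 = 61.0°, so f = 0.257.
Second observation: θ = 134.1°, f = 0.848.
Δf = 0.848 − 0.257 = +0.591, i.e. +59 pp.

+59 pp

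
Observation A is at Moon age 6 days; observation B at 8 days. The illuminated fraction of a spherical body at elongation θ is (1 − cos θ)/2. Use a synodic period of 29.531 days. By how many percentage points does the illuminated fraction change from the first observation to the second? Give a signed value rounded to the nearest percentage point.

+21 percentage points

First observation: θ = 360°·6/29.531 = 73.1°, so f = 0.355.
Second observation: θ = 97.5°, f = 0.565.
Δf = 0.565 − 0.355 = +0.210, i.e. +21 pp.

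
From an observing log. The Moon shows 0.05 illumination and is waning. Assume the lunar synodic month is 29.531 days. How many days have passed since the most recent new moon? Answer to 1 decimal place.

27.4 days

Invert f = (1 − cos θ)/2 to get cos θ = 1 − 2(0.05) = 0.900, hence θ₀ = arccos 0.900 = 25.8°.
Waning ⇒ past full, so θ = 360° − 25.8° = 334.2°.
That fraction of the synodic month is 334.2/360 × 29.531 d ≈ 27.41 d.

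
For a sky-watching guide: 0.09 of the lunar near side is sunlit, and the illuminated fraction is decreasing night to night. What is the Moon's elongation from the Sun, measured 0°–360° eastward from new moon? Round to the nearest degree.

From f = (1 − cos θ)/2: cos θ = 1 − 2×0.09 = 0.820; arccos → 34.9°.
Since the Moon is past full (waning), take the reflex angle: θ = 360° − 34.9° = 325.1°.

325°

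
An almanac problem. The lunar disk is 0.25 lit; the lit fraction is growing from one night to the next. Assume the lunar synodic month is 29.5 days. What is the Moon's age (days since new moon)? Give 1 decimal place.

cos θ = 1 − 2f = 0.500, giving a principal value of 60.0°.
The Moon is waxing (0°–180°), so θ = 60.0° directly.
At 360°/29.5 d per day, 60.0° corresponds to 4.92 days.

4.9 days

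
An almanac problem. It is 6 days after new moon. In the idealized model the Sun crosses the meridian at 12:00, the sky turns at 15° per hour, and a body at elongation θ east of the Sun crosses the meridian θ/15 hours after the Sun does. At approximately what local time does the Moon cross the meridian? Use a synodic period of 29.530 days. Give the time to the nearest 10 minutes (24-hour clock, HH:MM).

Phase angle: θ = 360°·(6 d)/(29.530 d) = 73.1°.
Delay after the Sun = 73.1° / (15°/h) ≈ 4.88 h.
12:00 + 4.876 h ≈ 16:53 → 16:50 to the nearest ten minutes.

16:50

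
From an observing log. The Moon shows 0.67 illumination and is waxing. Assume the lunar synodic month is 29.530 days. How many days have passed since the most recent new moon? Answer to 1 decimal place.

9.0 days

cos θ = 1 − 2f = -0.340, giving a principal value of 109.9°.
The Moon is waxing (0°–180°), so θ = 109.9° directly.
At 360°/29.530 d per day, 109.9° corresponds to 9.01 days.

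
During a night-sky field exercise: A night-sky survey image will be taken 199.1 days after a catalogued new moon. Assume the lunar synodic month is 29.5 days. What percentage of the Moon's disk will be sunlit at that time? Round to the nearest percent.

199.1 d spans 6 complete synodic months (6 × 29.5 = 177.00 d) plus 22.10 d.
Phase angle: θ = 360°·(22.10 d)/(29.5 d) = 269.7°.
With cos θ = (-0.005), the lit fraction is (1 − (-0.005))/2 ≈ 0.503, so 50%.

50%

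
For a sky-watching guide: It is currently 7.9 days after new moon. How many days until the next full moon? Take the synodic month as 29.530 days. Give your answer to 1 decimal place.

Full moon occurs at elongation 180°, i.e. at age 29.530 × 180/360 = 14.765 d.
That is 14.765 − 7.9 = 6.865 days ahead.

6.9 days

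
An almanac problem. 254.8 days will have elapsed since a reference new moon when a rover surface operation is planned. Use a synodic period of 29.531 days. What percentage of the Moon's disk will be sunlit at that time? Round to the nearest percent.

85%

Reduce mod P: 254.8 − 8×29.531 = 18.55 d into the current lunation.
Elongation θ = 360° × 18.55/29.531 ≈ 226.2°.
With cos θ = (-0.693), the lit fraction is (1 − (-0.693))/2 ≈ 0.846, so 85%.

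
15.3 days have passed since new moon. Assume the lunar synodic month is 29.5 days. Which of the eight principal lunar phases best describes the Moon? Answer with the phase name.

At 15.3/29.5 of the cycle, θ ≈ 187° — the full moon range.

full moon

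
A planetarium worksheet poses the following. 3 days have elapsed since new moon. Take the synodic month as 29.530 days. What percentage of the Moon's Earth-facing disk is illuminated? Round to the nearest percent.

Phase angle: θ = 360°·(3 d)/(29.530 d) = 36.6°.
With cos θ = 0.803, the lit fraction is (1 − 0.803)/2 ≈ 0.098, so 10%.

10%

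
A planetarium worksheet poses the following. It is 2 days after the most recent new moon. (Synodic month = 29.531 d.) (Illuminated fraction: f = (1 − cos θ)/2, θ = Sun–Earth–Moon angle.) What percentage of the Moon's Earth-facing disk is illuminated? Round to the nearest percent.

Phase angle: θ = 360°·(2 d)/(29.531 d) = 24.4°.
Illuminated fraction = (1 − cos 24.4°)/2 = (1 − 0.911)/2 ≈ 0.045, so 4%.

4%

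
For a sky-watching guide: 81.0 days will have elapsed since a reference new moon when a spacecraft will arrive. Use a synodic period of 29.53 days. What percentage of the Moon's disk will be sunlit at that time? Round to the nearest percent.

81.0/29.53 = 2.743 lunations, so 2 complete cycles and 21.94 d into the next.
Elongation θ = 360° × 21.94/29.53 ≈ 267.5°.
Illuminated fraction = (1 − cos 267.5°)/2 = (1 − (-0.044))/2 ≈ 0.522, so 52%.

52%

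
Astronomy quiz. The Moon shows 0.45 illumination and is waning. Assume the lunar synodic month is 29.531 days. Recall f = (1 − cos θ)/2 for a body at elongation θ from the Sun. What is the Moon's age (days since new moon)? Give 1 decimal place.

22.6 days

cos θ = 1 − 2f = 0.100, giving a principal value of 84.3°.
A waning Moon lies in 180°–360°, so θ = 360° − 84.3° = 275.7°.
At 360°/29.531 d per day, 275.7° corresponds to 22.62 days.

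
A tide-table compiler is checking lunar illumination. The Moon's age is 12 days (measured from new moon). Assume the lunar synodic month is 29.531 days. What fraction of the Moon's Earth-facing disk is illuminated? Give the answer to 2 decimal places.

0.92

Phase angle: θ = 360°·(12 d)/(29.531 d) = 146.3°.
With cos θ = (-0.832), the lit fraction is (1 − (-0.832))/2 ≈ 0.916.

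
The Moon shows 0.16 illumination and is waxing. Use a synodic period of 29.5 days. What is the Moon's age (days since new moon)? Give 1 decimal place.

3.9 days

cos θ = 1 − 2f = 0.680, giving a principal value of 47.2°.
The Moon is waxing (0°–180°), so θ = 47.2° directly.
At 360°/29.5 d per day, 47.2° corresponds to 3.86 days.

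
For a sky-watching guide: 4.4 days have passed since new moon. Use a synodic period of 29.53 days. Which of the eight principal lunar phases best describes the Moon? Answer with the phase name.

waxing crescent

At 4.4/29.53 of the cycle, θ ≈ 54° — the waxing crescent range.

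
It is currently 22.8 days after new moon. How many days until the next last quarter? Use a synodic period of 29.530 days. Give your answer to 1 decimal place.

28.9 days

Last quarter is 0.75 of the way through the cycle: age 0.75 × 29.530 = 22.148 d.
Already past this cycle's last quarter; the next is at 22.148 + 29.530 = 51.678 d, so 51.678 − 22.8 = 28.878 days.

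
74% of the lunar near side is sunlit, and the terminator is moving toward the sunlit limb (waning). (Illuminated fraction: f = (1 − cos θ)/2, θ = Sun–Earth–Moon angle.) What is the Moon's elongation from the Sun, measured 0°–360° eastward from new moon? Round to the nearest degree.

241°

From f = (1 − cos θ)/2: cos θ = 1 − 2×0.74 = -0.480; arccos → 118.7°.
Since the Moon is past full (waning), take the reflex angle: θ = 360° − 118.7° = 241.3°.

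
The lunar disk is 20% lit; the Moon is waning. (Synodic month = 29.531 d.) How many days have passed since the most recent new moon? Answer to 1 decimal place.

25.2 days

Invert f = (1 − cos θ)/2 to get cos θ = 1 − 2(0.20) = 0.600, hence θ₀ = arccos 0.600 = 53.1°.
A waning Moon lies in 180°–360°, so θ = 360° − 53.1° = 306.9°.
Age = 29.531 × 306.9°/360° ≈ 25.17 days.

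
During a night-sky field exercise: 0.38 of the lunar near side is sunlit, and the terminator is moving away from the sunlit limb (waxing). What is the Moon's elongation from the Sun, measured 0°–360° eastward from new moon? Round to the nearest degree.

Invert f = (1 − cos θ)/2 to get cos θ = 1 − 2(0.38) = 0.240, hence θ₀ = arccos 0.240 = 76.1°.
The Moon is waxing (0°–180°), so θ = 76.1° directly.

76°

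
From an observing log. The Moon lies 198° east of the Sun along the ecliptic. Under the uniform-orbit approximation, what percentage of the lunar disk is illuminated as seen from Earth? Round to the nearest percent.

98%

f = (1 − cos 198°)/2 = (1 − (-0.951))/2 ≈ 0.976, i.e. 98%.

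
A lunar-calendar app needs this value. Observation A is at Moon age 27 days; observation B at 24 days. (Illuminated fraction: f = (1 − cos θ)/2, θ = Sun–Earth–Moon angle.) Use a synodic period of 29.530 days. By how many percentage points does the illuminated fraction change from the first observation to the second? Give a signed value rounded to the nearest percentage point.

+24 pp

θ₁ = 360° × 27/29.530 = 329.2°, f₁ = (1 − cos θ₁)/2 = 0.071.
θ₂ = 360° × 24/29.530 = 292.6°, f₂ = (1 − cos θ₂)/2 = 0.308.
Change = f₂ − f₁ = +0.237 → +24 percentage points.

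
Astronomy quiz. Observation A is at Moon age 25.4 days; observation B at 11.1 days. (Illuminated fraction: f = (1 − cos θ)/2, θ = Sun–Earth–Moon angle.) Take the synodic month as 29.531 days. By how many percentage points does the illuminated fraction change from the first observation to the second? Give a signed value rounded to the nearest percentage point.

+67 percentage points

First observation: θ = 360°·25.4/29.531 = 309.6°, so f = 0.181.
Second observation: θ = 135.3°, f = 0.855.
Δf = 0.855 − 0.181 = +0.674, i.e. +67 pp.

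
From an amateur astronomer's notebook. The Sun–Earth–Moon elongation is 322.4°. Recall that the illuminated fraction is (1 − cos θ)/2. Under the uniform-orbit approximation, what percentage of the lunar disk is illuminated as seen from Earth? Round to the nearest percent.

cos 322.4° = 0.792, so f = (1 − 0.792)/2 = 0.104, i.e. 10%.

10%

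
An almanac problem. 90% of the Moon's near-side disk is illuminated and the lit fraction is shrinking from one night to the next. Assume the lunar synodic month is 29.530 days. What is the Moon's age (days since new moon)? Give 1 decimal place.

cos θ = 1 − 2f = -0.800, giving a principal value of 143.1°.
A waning Moon lies in 180°–360°, so θ = 360° − 143.1° = 216.9°.
At 360°/29.530 d per day, 216.9° corresponds to 17.79 days.

17.8 days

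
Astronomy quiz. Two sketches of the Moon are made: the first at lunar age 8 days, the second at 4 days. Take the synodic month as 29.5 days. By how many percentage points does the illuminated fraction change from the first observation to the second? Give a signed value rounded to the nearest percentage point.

θ₁ = 360° × 8/29.5 = 97.6°, f₁ = (1 − cos θ₁)/2 = 0.566.
θ₂ = 360° × 4/29.5 = 48.8°, f₂ = (1 − cos θ₂)/2 = 0.171.
Change = f₂ − f₁ = -0.396 → -40 percentage points.

-40 pp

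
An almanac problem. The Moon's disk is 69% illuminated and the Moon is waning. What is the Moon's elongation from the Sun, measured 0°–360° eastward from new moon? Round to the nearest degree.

248°

From f = (1 − cos θ)/2: cos θ = 1 − 2×0.69 = -0.380; arccos → 112.3°.
Since the Moon is past full (waning), take the reflex angle: θ = 360° − 112.3° = 247.7°.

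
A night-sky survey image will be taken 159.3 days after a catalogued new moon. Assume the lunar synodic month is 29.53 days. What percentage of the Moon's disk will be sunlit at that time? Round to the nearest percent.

Reduce mod P: 159.3 − 5×29.53 = 11.65 d into the current lunation.
Phase angle: θ = 360°·(11.65 d)/(29.53 d) = 142.0°.
cos 142.0° = (-0.788), so f = (1 − (-0.788))/2 = 0.894, so 89%.

89%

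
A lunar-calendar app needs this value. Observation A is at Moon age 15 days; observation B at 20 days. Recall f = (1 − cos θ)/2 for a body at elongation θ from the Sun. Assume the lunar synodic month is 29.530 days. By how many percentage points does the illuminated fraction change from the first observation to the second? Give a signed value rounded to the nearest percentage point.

First observation: θ = 360°·15/29.530 = 182.9°, so f = 0.999.
Second observation: θ = 243.8°, f = 0.721.
Δf = 0.721 − 0.999 = -0.279, i.e. -28 pp.

-28 percentage points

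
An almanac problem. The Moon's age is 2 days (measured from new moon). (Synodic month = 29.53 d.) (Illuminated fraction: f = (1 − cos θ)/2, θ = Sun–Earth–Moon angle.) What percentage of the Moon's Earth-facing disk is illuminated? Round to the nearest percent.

Elongation θ = 360° × 2/29.53 ≈ 24.4°.
With cos θ = 0.911, the lit fraction is (1 − 0.911)/2 ≈ 0.045, so 4%.

4%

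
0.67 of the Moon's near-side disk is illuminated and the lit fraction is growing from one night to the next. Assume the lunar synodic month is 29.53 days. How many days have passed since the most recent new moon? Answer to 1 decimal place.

cos θ = 1 − 2f = -0.340, giving a principal value of 109.9°.
The Moon is waxing (0°–180°), so θ = 109.9° directly.
At 360°/29.53 d per day, 109.9° corresponds to 9.01 days.

9.0 days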